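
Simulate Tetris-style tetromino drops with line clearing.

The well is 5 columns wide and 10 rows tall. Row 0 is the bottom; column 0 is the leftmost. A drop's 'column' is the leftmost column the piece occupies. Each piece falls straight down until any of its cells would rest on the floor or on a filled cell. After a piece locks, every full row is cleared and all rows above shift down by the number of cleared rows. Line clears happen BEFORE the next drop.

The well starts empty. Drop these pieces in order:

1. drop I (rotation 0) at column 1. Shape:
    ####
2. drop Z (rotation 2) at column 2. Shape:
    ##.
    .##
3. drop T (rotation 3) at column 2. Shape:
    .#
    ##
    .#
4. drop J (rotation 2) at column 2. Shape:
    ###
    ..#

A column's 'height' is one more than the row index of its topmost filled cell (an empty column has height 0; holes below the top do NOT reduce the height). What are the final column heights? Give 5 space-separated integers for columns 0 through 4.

Answer: 0 1 7 7 7

Derivation:
Drop 1: I rot0 at col 1 lands with bottom-row=0; cleared 0 line(s) (total 0); column heights now [0 1 1 1 1], max=1
Drop 2: Z rot2 at col 2 lands with bottom-row=1; cleared 0 line(s) (total 0); column heights now [0 1 3 3 2], max=3
Drop 3: T rot3 at col 2 lands with bottom-row=3; cleared 0 line(s) (total 0); column heights now [0 1 5 6 2], max=6
Drop 4: J rot2 at col 2 lands with bottom-row=5; cleared 0 line(s) (total 0); column heights now [0 1 7 7 7], max=7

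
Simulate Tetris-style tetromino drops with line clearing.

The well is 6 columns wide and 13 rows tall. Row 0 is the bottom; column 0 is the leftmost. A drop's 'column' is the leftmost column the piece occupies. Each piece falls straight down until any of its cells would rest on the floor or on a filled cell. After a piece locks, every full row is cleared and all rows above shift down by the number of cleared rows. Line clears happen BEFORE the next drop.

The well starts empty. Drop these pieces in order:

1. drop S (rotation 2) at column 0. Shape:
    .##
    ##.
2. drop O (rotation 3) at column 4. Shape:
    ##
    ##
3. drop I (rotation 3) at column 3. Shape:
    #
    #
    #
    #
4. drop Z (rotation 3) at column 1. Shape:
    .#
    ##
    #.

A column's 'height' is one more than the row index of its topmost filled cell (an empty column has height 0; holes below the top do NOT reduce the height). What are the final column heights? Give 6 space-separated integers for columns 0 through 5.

Drop 1: S rot2 at col 0 lands with bottom-row=0; cleared 0 line(s) (total 0); column heights now [1 2 2 0 0 0], max=2
Drop 2: O rot3 at col 4 lands with bottom-row=0; cleared 0 line(s) (total 0); column heights now [1 2 2 0 2 2], max=2
Drop 3: I rot3 at col 3 lands with bottom-row=0; cleared 0 line(s) (total 0); column heights now [1 2 2 4 2 2], max=4
Drop 4: Z rot3 at col 1 lands with bottom-row=2; cleared 0 line(s) (total 0); column heights now [1 4 5 4 2 2], max=5

Answer: 1 4 5 4 2 2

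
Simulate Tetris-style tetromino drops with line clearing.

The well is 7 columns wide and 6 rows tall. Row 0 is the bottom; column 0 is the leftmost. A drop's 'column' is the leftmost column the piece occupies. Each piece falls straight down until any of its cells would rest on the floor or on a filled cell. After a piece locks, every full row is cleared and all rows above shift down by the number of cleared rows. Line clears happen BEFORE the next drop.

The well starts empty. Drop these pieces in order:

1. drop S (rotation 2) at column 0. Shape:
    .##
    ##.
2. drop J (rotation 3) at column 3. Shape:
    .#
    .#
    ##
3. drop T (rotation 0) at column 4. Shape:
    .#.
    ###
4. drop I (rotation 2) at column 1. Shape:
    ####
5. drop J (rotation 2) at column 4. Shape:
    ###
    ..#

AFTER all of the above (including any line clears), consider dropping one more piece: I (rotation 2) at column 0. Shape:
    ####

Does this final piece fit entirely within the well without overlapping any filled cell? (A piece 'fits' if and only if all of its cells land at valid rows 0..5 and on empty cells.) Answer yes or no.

Answer: yes

Derivation:
Drop 1: S rot2 at col 0 lands with bottom-row=0; cleared 0 line(s) (total 0); column heights now [1 2 2 0 0 0 0], max=2
Drop 2: J rot3 at col 3 lands with bottom-row=0; cleared 0 line(s) (total 0); column heights now [1 2 2 1 3 0 0], max=3
Drop 3: T rot0 at col 4 lands with bottom-row=3; cleared 0 line(s) (total 0); column heights now [1 2 2 1 4 5 4], max=5
Drop 4: I rot2 at col 1 lands with bottom-row=4; cleared 0 line(s) (total 0); column heights now [1 5 5 5 5 5 4], max=5
Drop 5: J rot2 at col 4 lands with bottom-row=4; cleared 0 line(s) (total 0); column heights now [1 5 5 5 6 6 6], max=6
Test piece I rot2 at col 0 (width 4): heights before test = [1 5 5 5 6 6 6]; fits = True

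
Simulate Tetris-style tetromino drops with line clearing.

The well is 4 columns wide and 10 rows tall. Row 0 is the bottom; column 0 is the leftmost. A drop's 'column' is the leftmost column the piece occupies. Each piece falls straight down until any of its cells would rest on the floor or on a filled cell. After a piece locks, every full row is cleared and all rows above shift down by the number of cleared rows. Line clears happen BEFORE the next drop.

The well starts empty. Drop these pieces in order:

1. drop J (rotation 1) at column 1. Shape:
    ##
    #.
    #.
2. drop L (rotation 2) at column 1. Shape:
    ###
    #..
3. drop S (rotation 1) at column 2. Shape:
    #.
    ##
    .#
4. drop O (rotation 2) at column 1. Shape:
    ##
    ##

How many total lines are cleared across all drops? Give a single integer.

Drop 1: J rot1 at col 1 lands with bottom-row=0; cleared 0 line(s) (total 0); column heights now [0 3 3 0], max=3
Drop 2: L rot2 at col 1 lands with bottom-row=3; cleared 0 line(s) (total 0); column heights now [0 5 5 5], max=5
Drop 3: S rot1 at col 2 lands with bottom-row=5; cleared 0 line(s) (total 0); column heights now [0 5 8 7], max=8
Drop 4: O rot2 at col 1 lands with bottom-row=8; cleared 0 line(s) (total 0); column heights now [0 10 10 7], max=10

Answer: 0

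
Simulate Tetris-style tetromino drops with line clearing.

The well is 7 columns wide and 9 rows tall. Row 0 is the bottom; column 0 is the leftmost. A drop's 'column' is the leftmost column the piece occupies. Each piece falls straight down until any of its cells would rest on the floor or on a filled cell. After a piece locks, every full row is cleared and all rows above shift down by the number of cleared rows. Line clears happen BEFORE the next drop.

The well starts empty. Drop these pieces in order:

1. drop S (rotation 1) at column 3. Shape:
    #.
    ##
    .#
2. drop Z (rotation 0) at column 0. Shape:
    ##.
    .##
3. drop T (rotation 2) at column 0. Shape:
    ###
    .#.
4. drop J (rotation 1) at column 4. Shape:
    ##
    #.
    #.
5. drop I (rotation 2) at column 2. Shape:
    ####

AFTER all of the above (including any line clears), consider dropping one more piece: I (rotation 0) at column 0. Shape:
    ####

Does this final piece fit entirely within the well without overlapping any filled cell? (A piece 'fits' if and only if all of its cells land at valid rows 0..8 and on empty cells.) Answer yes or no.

Drop 1: S rot1 at col 3 lands with bottom-row=0; cleared 0 line(s) (total 0); column heights now [0 0 0 3 2 0 0], max=3
Drop 2: Z rot0 at col 0 lands with bottom-row=0; cleared 0 line(s) (total 0); column heights now [2 2 1 3 2 0 0], max=3
Drop 3: T rot2 at col 0 lands with bottom-row=2; cleared 0 line(s) (total 0); column heights now [4 4 4 3 2 0 0], max=4
Drop 4: J rot1 at col 4 lands with bottom-row=2; cleared 0 line(s) (total 0); column heights now [4 4 4 3 5 5 0], max=5
Drop 5: I rot2 at col 2 lands with bottom-row=5; cleared 0 line(s) (total 0); column heights now [4 4 6 6 6 6 0], max=6
Test piece I rot0 at col 0 (width 4): heights before test = [4 4 6 6 6 6 0]; fits = True

Answer: yes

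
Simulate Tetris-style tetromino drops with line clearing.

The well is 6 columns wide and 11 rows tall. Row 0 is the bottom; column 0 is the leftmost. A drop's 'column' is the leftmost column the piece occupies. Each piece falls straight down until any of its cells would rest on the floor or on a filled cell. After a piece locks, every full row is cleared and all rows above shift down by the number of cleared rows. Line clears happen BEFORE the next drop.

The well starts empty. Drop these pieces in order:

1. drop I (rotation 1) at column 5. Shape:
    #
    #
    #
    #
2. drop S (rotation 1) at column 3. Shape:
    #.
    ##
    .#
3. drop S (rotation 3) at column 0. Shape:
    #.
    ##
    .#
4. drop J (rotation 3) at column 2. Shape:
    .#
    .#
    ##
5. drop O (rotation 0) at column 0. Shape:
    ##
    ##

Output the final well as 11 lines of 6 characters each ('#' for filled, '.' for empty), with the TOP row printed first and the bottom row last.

Answer: ......
......
......
......
......
...#..
##.#..
####.#
#..#.#
##.###
.#..##

Derivation:
Drop 1: I rot1 at col 5 lands with bottom-row=0; cleared 0 line(s) (total 0); column heights now [0 0 0 0 0 4], max=4
Drop 2: S rot1 at col 3 lands with bottom-row=0; cleared 0 line(s) (total 0); column heights now [0 0 0 3 2 4], max=4
Drop 3: S rot3 at col 0 lands with bottom-row=0; cleared 0 line(s) (total 0); column heights now [3 2 0 3 2 4], max=4
Drop 4: J rot3 at col 2 lands with bottom-row=3; cleared 0 line(s) (total 0); column heights now [3 2 4 6 2 4], max=6
Drop 5: O rot0 at col 0 lands with bottom-row=3; cleared 0 line(s) (total 0); column heights now [5 5 4 6 2 4], max=6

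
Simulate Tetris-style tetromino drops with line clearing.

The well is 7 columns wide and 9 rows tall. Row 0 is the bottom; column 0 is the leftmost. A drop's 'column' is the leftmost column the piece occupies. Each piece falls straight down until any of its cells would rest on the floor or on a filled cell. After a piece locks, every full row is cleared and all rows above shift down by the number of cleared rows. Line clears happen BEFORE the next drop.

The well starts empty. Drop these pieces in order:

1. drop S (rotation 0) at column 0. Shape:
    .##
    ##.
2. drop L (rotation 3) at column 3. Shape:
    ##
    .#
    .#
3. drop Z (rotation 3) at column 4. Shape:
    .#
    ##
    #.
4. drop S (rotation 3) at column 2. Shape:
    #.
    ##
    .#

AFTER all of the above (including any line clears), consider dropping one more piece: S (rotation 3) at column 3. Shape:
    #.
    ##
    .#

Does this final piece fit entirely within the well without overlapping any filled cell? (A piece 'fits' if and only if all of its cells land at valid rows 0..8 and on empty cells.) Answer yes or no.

Answer: yes

Derivation:
Drop 1: S rot0 at col 0 lands with bottom-row=0; cleared 0 line(s) (total 0); column heights now [1 2 2 0 0 0 0], max=2
Drop 2: L rot3 at col 3 lands with bottom-row=0; cleared 0 line(s) (total 0); column heights now [1 2 2 3 3 0 0], max=3
Drop 3: Z rot3 at col 4 lands with bottom-row=3; cleared 0 line(s) (total 0); column heights now [1 2 2 3 5 6 0], max=6
Drop 4: S rot3 at col 2 lands with bottom-row=3; cleared 0 line(s) (total 0); column heights now [1 2 6 5 5 6 0], max=6
Test piece S rot3 at col 3 (width 2): heights before test = [1 2 6 5 5 6 0]; fits = True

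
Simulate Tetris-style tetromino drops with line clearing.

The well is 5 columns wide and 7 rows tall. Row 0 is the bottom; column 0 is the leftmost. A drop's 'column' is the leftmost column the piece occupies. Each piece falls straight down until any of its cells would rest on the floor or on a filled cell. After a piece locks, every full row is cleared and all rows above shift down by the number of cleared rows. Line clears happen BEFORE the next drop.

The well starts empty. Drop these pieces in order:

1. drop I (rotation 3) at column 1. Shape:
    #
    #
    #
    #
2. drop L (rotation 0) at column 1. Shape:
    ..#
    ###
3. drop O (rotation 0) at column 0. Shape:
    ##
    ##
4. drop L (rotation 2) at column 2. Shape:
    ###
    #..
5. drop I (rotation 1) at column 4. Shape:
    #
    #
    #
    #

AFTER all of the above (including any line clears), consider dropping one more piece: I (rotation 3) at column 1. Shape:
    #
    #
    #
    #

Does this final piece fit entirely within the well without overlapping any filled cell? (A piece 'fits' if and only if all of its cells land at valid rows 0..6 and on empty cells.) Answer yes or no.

Drop 1: I rot3 at col 1 lands with bottom-row=0; cleared 0 line(s) (total 0); column heights now [0 4 0 0 0], max=4
Drop 2: L rot0 at col 1 lands with bottom-row=4; cleared 0 line(s) (total 0); column heights now [0 5 5 6 0], max=6
Drop 3: O rot0 at col 0 lands with bottom-row=5; cleared 0 line(s) (total 0); column heights now [7 7 5 6 0], max=7
Drop 4: L rot2 at col 2 lands with bottom-row=5; cleared 1 line(s) (total 1); column heights now [6 6 6 6 0], max=6
Drop 5: I rot1 at col 4 lands with bottom-row=0; cleared 0 line(s) (total 1); column heights now [6 6 6 6 4], max=6
Test piece I rot3 at col 1 (width 1): heights before test = [6 6 6 6 4]; fits = False

Answer: no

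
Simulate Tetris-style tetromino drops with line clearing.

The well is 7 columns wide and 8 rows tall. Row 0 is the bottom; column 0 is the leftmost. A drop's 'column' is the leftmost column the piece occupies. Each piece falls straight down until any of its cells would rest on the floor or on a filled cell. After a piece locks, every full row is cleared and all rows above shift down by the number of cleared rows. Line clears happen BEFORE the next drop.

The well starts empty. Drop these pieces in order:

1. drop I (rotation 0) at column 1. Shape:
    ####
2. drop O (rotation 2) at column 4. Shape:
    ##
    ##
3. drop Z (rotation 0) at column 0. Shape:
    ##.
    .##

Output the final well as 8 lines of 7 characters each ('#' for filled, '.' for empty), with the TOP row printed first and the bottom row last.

Answer: .......
.......
.......
.......
.......
##..##.
.##.##.
.####..

Derivation:
Drop 1: I rot0 at col 1 lands with bottom-row=0; cleared 0 line(s) (total 0); column heights now [0 1 1 1 1 0 0], max=1
Drop 2: O rot2 at col 4 lands with bottom-row=1; cleared 0 line(s) (total 0); column heights now [0 1 1 1 3 3 0], max=3
Drop 3: Z rot0 at col 0 lands with bottom-row=1; cleared 0 line(s) (total 0); column heights now [3 3 2 1 3 3 0], max=3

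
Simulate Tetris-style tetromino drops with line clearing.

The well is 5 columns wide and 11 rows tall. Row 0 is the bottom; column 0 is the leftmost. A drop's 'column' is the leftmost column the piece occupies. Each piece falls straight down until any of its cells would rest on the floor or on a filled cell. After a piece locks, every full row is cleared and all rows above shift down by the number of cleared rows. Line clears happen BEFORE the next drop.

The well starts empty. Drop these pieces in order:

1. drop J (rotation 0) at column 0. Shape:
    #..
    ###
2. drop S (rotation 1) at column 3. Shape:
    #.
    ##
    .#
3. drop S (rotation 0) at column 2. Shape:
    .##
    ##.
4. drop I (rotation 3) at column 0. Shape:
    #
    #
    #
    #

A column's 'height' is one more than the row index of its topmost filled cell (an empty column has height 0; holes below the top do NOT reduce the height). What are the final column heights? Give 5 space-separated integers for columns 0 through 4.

Drop 1: J rot0 at col 0 lands with bottom-row=0; cleared 0 line(s) (total 0); column heights now [2 1 1 0 0], max=2
Drop 2: S rot1 at col 3 lands with bottom-row=0; cleared 0 line(s) (total 0); column heights now [2 1 1 3 2], max=3
Drop 3: S rot0 at col 2 lands with bottom-row=3; cleared 0 line(s) (total 0); column heights now [2 1 4 5 5], max=5
Drop 4: I rot3 at col 0 lands with bottom-row=2; cleared 0 line(s) (total 0); column heights now [6 1 4 5 5], max=6

Answer: 6 1 4 5 5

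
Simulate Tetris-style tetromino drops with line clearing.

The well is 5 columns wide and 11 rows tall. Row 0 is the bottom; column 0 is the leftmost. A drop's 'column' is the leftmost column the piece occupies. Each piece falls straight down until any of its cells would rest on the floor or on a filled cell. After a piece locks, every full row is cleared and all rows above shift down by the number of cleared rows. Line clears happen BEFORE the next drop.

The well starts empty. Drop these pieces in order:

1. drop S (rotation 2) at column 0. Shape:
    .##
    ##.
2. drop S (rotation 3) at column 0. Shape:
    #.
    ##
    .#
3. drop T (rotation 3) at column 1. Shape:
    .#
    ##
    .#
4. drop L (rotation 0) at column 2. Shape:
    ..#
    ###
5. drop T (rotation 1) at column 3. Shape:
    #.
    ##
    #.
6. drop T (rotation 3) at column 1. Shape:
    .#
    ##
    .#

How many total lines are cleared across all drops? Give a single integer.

Answer: 0

Derivation:
Drop 1: S rot2 at col 0 lands with bottom-row=0; cleared 0 line(s) (total 0); column heights now [1 2 2 0 0], max=2
Drop 2: S rot3 at col 0 lands with bottom-row=2; cleared 0 line(s) (total 0); column heights now [5 4 2 0 0], max=5
Drop 3: T rot3 at col 1 lands with bottom-row=3; cleared 0 line(s) (total 0); column heights now [5 5 6 0 0], max=6
Drop 4: L rot0 at col 2 lands with bottom-row=6; cleared 0 line(s) (total 0); column heights now [5 5 7 7 8], max=8
Drop 5: T rot1 at col 3 lands with bottom-row=7; cleared 0 line(s) (total 0); column heights now [5 5 7 10 9], max=10
Drop 6: T rot3 at col 1 lands with bottom-row=7; cleared 0 line(s) (total 0); column heights now [5 9 10 10 9], max=10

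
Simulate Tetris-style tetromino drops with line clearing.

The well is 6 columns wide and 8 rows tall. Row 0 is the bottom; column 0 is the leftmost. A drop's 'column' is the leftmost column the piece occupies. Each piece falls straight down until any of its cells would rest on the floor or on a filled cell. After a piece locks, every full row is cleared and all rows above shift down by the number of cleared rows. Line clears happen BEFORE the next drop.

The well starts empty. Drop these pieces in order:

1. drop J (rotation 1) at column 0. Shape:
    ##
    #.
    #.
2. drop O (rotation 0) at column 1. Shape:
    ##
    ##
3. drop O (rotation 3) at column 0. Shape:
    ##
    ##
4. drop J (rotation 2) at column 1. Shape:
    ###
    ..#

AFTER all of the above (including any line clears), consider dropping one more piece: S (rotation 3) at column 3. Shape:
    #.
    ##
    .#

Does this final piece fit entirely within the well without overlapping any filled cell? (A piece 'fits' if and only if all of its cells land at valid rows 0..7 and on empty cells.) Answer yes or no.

Answer: no

Derivation:
Drop 1: J rot1 at col 0 lands with bottom-row=0; cleared 0 line(s) (total 0); column heights now [3 3 0 0 0 0], max=3
Drop 2: O rot0 at col 1 lands with bottom-row=3; cleared 0 line(s) (total 0); column heights now [3 5 5 0 0 0], max=5
Drop 3: O rot3 at col 0 lands with bottom-row=5; cleared 0 line(s) (total 0); column heights now [7 7 5 0 0 0], max=7
Drop 4: J rot2 at col 1 lands with bottom-row=6; cleared 0 line(s) (total 0); column heights now [7 8 8 8 0 0], max=8
Test piece S rot3 at col 3 (width 2): heights before test = [7 8 8 8 0 0]; fits = False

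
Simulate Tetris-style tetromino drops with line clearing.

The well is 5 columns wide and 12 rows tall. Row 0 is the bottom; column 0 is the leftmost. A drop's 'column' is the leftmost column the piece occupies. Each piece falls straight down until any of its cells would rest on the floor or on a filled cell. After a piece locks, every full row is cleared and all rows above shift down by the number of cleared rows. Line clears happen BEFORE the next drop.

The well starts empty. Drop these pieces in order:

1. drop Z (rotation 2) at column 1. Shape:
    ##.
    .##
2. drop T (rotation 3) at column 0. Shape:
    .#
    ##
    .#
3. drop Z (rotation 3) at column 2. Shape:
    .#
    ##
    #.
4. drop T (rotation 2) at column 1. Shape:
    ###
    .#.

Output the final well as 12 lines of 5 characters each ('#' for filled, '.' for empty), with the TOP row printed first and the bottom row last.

Answer: .....
.....
.....
.....
.....
.....
.###.
.###.
####.
.##..
.##..
..##.

Derivation:
Drop 1: Z rot2 at col 1 lands with bottom-row=0; cleared 0 line(s) (total 0); column heights now [0 2 2 1 0], max=2
Drop 2: T rot3 at col 0 lands with bottom-row=2; cleared 0 line(s) (total 0); column heights now [4 5 2 1 0], max=5
Drop 3: Z rot3 at col 2 lands with bottom-row=2; cleared 0 line(s) (total 0); column heights now [4 5 4 5 0], max=5
Drop 4: T rot2 at col 1 lands with bottom-row=4; cleared 0 line(s) (total 0); column heights now [4 6 6 6 0], max=6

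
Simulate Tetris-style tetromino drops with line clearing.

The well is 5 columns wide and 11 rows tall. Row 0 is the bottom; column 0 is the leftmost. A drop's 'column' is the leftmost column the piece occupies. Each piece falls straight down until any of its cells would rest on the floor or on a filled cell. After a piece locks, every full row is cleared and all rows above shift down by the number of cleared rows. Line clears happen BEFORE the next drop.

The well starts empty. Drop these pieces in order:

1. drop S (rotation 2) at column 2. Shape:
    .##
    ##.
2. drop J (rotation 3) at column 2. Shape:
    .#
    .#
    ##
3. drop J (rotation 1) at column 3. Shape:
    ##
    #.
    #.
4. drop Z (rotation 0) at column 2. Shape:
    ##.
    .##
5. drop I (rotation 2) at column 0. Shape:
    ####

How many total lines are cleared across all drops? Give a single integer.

Drop 1: S rot2 at col 2 lands with bottom-row=0; cleared 0 line(s) (total 0); column heights now [0 0 1 2 2], max=2
Drop 2: J rot3 at col 2 lands with bottom-row=2; cleared 0 line(s) (total 0); column heights now [0 0 3 5 2], max=5
Drop 3: J rot1 at col 3 lands with bottom-row=5; cleared 0 line(s) (total 0); column heights now [0 0 3 8 8], max=8
Drop 4: Z rot0 at col 2 lands with bottom-row=8; cleared 0 line(s) (total 0); column heights now [0 0 10 10 9], max=10
Drop 5: I rot2 at col 0 lands with bottom-row=10; cleared 0 line(s) (total 0); column heights now [11 11 11 11 9], max=11

Answer: 0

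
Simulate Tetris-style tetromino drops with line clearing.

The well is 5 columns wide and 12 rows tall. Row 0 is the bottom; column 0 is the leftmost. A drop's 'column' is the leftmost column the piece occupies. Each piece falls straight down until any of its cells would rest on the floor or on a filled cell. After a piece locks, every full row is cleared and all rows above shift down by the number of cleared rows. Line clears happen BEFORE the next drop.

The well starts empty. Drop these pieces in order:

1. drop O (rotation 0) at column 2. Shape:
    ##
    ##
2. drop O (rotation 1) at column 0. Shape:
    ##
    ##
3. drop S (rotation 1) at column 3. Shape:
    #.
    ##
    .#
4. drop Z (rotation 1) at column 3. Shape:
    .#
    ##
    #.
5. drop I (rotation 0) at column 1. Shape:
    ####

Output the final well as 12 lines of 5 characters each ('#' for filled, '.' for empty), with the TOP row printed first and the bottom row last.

Drop 1: O rot0 at col 2 lands with bottom-row=0; cleared 0 line(s) (total 0); column heights now [0 0 2 2 0], max=2
Drop 2: O rot1 at col 0 lands with bottom-row=0; cleared 0 line(s) (total 0); column heights now [2 2 2 2 0], max=2
Drop 3: S rot1 at col 3 lands with bottom-row=1; cleared 1 line(s) (total 1); column heights now [1 1 1 3 2], max=3
Drop 4: Z rot1 at col 3 lands with bottom-row=3; cleared 0 line(s) (total 1); column heights now [1 1 1 5 6], max=6
Drop 5: I rot0 at col 1 lands with bottom-row=6; cleared 0 line(s) (total 1); column heights now [1 7 7 7 7], max=7

Answer: .....
.....
.....
.....
.....
.####
....#
...##
...#.
...#.
...##
####.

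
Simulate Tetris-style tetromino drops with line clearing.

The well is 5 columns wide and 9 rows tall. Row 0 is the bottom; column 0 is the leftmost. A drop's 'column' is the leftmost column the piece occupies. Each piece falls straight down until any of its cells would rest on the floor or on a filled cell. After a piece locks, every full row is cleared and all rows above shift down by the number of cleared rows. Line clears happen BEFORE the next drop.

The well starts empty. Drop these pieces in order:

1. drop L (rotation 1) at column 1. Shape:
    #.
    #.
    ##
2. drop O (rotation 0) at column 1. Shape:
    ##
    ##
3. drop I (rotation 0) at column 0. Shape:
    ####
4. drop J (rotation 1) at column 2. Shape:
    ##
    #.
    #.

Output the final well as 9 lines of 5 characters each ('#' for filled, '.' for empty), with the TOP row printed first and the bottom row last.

Drop 1: L rot1 at col 1 lands with bottom-row=0; cleared 0 line(s) (total 0); column heights now [0 3 1 0 0], max=3
Drop 2: O rot0 at col 1 lands with bottom-row=3; cleared 0 line(s) (total 0); column heights now [0 5 5 0 0], max=5
Drop 3: I rot0 at col 0 lands with bottom-row=5; cleared 0 line(s) (total 0); column heights now [6 6 6 6 0], max=6
Drop 4: J rot1 at col 2 lands with bottom-row=6; cleared 0 line(s) (total 0); column heights now [6 6 9 9 0], max=9

Answer: ..##.
..#..
..#..
####.
.##..
.##..
.#...
.#...
.##..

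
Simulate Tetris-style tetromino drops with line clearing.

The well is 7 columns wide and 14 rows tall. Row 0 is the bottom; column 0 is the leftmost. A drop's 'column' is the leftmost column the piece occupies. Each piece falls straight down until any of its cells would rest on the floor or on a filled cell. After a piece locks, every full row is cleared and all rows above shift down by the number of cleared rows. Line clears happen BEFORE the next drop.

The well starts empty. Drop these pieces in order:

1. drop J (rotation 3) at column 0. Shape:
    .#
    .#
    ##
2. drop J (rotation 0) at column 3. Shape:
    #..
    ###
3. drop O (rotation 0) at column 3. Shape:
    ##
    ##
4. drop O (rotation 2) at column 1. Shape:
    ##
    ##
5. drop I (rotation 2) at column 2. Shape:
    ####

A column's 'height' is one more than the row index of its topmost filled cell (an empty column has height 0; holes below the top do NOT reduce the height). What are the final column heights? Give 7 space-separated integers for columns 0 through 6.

Answer: 1 5 6 6 6 6 0

Derivation:
Drop 1: J rot3 at col 0 lands with bottom-row=0; cleared 0 line(s) (total 0); column heights now [1 3 0 0 0 0 0], max=3
Drop 2: J rot0 at col 3 lands with bottom-row=0; cleared 0 line(s) (total 0); column heights now [1 3 0 2 1 1 0], max=3
Drop 3: O rot0 at col 3 lands with bottom-row=2; cleared 0 line(s) (total 0); column heights now [1 3 0 4 4 1 0], max=4
Drop 4: O rot2 at col 1 lands with bottom-row=3; cleared 0 line(s) (total 0); column heights now [1 5 5 4 4 1 0], max=5
Drop 5: I rot2 at col 2 lands with bottom-row=5; cleared 0 line(s) (total 0); column heights now [1 5 6 6 6 6 0], max=6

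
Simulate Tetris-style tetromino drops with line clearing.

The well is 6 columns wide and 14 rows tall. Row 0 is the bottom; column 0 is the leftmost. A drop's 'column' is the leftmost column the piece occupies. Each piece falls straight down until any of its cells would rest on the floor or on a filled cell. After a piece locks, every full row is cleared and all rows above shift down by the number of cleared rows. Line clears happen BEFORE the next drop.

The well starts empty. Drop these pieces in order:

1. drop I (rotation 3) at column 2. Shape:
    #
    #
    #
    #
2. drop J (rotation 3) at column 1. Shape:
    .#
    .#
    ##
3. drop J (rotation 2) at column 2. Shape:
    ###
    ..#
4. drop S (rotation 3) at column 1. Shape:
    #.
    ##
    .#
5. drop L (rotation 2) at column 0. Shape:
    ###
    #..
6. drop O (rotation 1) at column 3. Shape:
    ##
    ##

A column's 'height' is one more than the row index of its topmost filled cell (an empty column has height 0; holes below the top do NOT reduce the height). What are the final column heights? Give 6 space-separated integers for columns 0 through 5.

Drop 1: I rot3 at col 2 lands with bottom-row=0; cleared 0 line(s) (total 0); column heights now [0 0 4 0 0 0], max=4
Drop 2: J rot3 at col 1 lands with bottom-row=4; cleared 0 line(s) (total 0); column heights now [0 5 7 0 0 0], max=7
Drop 3: J rot2 at col 2 lands with bottom-row=6; cleared 0 line(s) (total 0); column heights now [0 5 8 8 8 0], max=8
Drop 4: S rot3 at col 1 lands with bottom-row=8; cleared 0 line(s) (total 0); column heights now [0 11 10 8 8 0], max=11
Drop 5: L rot2 at col 0 lands with bottom-row=10; cleared 0 line(s) (total 0); column heights now [12 12 12 8 8 0], max=12
Drop 6: O rot1 at col 3 lands with bottom-row=8; cleared 0 line(s) (total 0); column heights now [12 12 12 10 10 0], max=12

Answer: 12 12 12 10 10 0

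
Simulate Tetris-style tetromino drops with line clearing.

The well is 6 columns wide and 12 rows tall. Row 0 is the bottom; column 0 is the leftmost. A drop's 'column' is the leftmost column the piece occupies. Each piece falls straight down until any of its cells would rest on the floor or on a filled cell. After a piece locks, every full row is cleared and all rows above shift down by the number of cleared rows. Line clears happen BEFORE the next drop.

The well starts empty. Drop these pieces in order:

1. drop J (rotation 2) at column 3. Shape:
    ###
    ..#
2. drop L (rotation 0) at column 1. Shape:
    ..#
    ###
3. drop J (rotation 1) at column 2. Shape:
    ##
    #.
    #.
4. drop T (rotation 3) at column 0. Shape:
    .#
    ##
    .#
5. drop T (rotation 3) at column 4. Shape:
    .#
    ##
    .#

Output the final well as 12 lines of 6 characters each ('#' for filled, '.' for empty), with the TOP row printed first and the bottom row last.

Answer: ......
......
......
......
......
......
.###..
###..#
.#####
.###.#
...###
.....#

Derivation:
Drop 1: J rot2 at col 3 lands with bottom-row=0; cleared 0 line(s) (total 0); column heights now [0 0 0 2 2 2], max=2
Drop 2: L rot0 at col 1 lands with bottom-row=2; cleared 0 line(s) (total 0); column heights now [0 3 3 4 2 2], max=4
Drop 3: J rot1 at col 2 lands with bottom-row=3; cleared 0 line(s) (total 0); column heights now [0 3 6 6 2 2], max=6
Drop 4: T rot3 at col 0 lands with bottom-row=3; cleared 0 line(s) (total 0); column heights now [5 6 6 6 2 2], max=6
Drop 5: T rot3 at col 4 lands with bottom-row=2; cleared 0 line(s) (total 0); column heights now [5 6 6 6 4 5], max=6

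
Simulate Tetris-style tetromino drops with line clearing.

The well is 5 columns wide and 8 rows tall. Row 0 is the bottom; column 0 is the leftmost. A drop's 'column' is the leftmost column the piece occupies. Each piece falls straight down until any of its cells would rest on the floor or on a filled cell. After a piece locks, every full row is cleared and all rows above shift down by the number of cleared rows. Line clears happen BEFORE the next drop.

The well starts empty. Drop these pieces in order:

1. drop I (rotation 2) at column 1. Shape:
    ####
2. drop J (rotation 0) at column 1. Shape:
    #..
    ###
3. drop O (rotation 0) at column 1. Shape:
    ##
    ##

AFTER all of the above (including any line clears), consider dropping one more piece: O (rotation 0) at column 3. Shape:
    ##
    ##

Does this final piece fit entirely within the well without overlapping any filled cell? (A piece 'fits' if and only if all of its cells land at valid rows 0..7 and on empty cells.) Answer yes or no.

Answer: yes

Derivation:
Drop 1: I rot2 at col 1 lands with bottom-row=0; cleared 0 line(s) (total 0); column heights now [0 1 1 1 1], max=1
Drop 2: J rot0 at col 1 lands with bottom-row=1; cleared 0 line(s) (total 0); column heights now [0 3 2 2 1], max=3
Drop 3: O rot0 at col 1 lands with bottom-row=3; cleared 0 line(s) (total 0); column heights now [0 5 5 2 1], max=5
Test piece O rot0 at col 3 (width 2): heights before test = [0 5 5 2 1]; fits = True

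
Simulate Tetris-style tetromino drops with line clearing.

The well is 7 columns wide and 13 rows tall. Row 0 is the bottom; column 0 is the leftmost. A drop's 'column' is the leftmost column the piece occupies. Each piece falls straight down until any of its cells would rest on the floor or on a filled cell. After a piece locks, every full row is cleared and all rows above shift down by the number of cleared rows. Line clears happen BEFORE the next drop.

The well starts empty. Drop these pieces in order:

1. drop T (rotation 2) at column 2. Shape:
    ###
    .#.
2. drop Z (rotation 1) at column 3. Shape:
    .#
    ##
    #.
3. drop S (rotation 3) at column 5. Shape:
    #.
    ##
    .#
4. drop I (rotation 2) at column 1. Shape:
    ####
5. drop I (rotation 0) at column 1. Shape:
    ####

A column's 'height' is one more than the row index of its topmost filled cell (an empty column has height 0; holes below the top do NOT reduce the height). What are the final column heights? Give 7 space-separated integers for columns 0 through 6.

Answer: 0 7 7 7 7 3 2

Derivation:
Drop 1: T rot2 at col 2 lands with bottom-row=0; cleared 0 line(s) (total 0); column heights now [0 0 2 2 2 0 0], max=2
Drop 2: Z rot1 at col 3 lands with bottom-row=2; cleared 0 line(s) (total 0); column heights now [0 0 2 4 5 0 0], max=5
Drop 3: S rot3 at col 5 lands with bottom-row=0; cleared 0 line(s) (total 0); column heights now [0 0 2 4 5 3 2], max=5
Drop 4: I rot2 at col 1 lands with bottom-row=5; cleared 0 line(s) (total 0); column heights now [0 6 6 6 6 3 2], max=6
Drop 5: I rot0 at col 1 lands with bottom-row=6; cleared 0 line(s) (total 0); column heights now [0 7 7 7 7 3 2], max=7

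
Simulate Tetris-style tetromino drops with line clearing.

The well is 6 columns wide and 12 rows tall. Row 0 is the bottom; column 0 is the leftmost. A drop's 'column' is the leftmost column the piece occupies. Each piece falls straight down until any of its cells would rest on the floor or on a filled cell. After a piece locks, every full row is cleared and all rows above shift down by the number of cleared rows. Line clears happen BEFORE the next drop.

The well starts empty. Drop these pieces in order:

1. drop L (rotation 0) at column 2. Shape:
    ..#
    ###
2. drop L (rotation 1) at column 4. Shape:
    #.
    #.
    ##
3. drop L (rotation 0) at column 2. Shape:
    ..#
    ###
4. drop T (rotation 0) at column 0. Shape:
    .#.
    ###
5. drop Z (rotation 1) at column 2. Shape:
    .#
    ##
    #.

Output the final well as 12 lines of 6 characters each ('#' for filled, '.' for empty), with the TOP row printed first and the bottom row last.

Answer: ......
......
...#..
..##..
.##...
###.#.
..###.
....#.
....#.
....##
....#.
..###.

Derivation:
Drop 1: L rot0 at col 2 lands with bottom-row=0; cleared 0 line(s) (total 0); column heights now [0 0 1 1 2 0], max=2
Drop 2: L rot1 at col 4 lands with bottom-row=2; cleared 0 line(s) (total 0); column heights now [0 0 1 1 5 3], max=5
Drop 3: L rot0 at col 2 lands with bottom-row=5; cleared 0 line(s) (total 0); column heights now [0 0 6 6 7 3], max=7
Drop 4: T rot0 at col 0 lands with bottom-row=6; cleared 0 line(s) (total 0); column heights now [7 8 7 6 7 3], max=8
Drop 5: Z rot1 at col 2 lands with bottom-row=7; cleared 0 line(s) (total 0); column heights now [7 8 9 10 7 3], max=10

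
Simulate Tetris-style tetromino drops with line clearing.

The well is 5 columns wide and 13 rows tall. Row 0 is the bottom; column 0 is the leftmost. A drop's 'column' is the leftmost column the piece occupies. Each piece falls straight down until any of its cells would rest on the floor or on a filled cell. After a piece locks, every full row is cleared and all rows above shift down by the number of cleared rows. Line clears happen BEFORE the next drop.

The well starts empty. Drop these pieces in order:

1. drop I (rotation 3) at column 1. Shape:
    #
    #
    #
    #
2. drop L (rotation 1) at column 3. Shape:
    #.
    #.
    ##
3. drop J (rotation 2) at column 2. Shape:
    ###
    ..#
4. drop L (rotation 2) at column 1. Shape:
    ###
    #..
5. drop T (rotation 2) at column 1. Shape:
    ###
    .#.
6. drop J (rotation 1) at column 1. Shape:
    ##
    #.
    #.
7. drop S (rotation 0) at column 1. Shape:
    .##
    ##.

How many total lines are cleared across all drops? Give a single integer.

Drop 1: I rot3 at col 1 lands with bottom-row=0; cleared 0 line(s) (total 0); column heights now [0 4 0 0 0], max=4
Drop 2: L rot1 at col 3 lands with bottom-row=0; cleared 0 line(s) (total 0); column heights now [0 4 0 3 1], max=4
Drop 3: J rot2 at col 2 lands with bottom-row=2; cleared 0 line(s) (total 0); column heights now [0 4 4 4 4], max=4
Drop 4: L rot2 at col 1 lands with bottom-row=4; cleared 0 line(s) (total 0); column heights now [0 6 6 6 4], max=6
Drop 5: T rot2 at col 1 lands with bottom-row=6; cleared 0 line(s) (total 0); column heights now [0 8 8 8 4], max=8
Drop 6: J rot1 at col 1 lands with bottom-row=8; cleared 0 line(s) (total 0); column heights now [0 11 11 8 4], max=11
Drop 7: S rot0 at col 1 lands with bottom-row=11; cleared 0 line(s) (total 0); column heights now [0 12 13 13 4], max=13

Answer: 0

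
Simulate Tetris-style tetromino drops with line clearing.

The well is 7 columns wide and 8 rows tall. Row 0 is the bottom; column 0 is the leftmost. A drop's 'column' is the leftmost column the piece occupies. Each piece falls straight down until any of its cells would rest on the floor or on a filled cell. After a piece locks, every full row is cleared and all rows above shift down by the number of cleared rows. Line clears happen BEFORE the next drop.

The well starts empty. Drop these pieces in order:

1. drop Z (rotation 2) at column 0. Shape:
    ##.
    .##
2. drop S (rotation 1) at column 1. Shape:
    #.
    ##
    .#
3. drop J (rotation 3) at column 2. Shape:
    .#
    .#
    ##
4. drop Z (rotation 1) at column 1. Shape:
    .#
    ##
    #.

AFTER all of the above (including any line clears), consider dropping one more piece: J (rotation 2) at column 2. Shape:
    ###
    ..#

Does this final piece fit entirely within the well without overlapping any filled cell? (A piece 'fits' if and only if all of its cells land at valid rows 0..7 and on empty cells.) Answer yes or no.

Answer: yes

Derivation:
Drop 1: Z rot2 at col 0 lands with bottom-row=0; cleared 0 line(s) (total 0); column heights now [2 2 1 0 0 0 0], max=2
Drop 2: S rot1 at col 1 lands with bottom-row=1; cleared 0 line(s) (total 0); column heights now [2 4 3 0 0 0 0], max=4
Drop 3: J rot3 at col 2 lands with bottom-row=3; cleared 0 line(s) (total 0); column heights now [2 4 4 6 0 0 0], max=6
Drop 4: Z rot1 at col 1 lands with bottom-row=4; cleared 0 line(s) (total 0); column heights now [2 6 7 6 0 0 0], max=7
Test piece J rot2 at col 2 (width 3): heights before test = [2 6 7 6 0 0 0]; fits = True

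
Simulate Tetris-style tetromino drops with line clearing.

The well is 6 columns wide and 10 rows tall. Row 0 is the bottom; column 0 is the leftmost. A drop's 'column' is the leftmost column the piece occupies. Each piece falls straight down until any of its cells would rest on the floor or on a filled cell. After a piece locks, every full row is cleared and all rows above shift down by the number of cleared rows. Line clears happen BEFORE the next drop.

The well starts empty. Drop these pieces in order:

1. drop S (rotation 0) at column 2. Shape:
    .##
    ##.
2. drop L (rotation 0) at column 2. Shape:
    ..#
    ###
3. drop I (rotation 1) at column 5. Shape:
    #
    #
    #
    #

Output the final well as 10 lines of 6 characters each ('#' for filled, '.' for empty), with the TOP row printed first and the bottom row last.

Drop 1: S rot0 at col 2 lands with bottom-row=0; cleared 0 line(s) (total 0); column heights now [0 0 1 2 2 0], max=2
Drop 2: L rot0 at col 2 lands with bottom-row=2; cleared 0 line(s) (total 0); column heights now [0 0 3 3 4 0], max=4
Drop 3: I rot1 at col 5 lands with bottom-row=0; cleared 0 line(s) (total 0); column heights now [0 0 3 3 4 4], max=4

Answer: ......
......
......
......
......
......
....##
..####
...###
..##.#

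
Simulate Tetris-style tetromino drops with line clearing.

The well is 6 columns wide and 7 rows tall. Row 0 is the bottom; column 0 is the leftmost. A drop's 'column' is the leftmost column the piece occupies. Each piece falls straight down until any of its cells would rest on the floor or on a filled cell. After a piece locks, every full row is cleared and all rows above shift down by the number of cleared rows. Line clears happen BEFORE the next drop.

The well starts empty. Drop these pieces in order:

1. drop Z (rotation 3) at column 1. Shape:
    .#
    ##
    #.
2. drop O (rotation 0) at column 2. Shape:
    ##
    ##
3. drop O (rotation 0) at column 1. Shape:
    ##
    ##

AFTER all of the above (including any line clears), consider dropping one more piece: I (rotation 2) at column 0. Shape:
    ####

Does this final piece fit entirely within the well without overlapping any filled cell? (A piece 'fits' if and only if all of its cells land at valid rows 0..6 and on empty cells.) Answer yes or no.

Drop 1: Z rot3 at col 1 lands with bottom-row=0; cleared 0 line(s) (total 0); column heights now [0 2 3 0 0 0], max=3
Drop 2: O rot0 at col 2 lands with bottom-row=3; cleared 0 line(s) (total 0); column heights now [0 2 5 5 0 0], max=5
Drop 3: O rot0 at col 1 lands with bottom-row=5; cleared 0 line(s) (total 0); column heights now [0 7 7 5 0 0], max=7
Test piece I rot2 at col 0 (width 4): heights before test = [0 7 7 5 0 0]; fits = False

Answer: no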